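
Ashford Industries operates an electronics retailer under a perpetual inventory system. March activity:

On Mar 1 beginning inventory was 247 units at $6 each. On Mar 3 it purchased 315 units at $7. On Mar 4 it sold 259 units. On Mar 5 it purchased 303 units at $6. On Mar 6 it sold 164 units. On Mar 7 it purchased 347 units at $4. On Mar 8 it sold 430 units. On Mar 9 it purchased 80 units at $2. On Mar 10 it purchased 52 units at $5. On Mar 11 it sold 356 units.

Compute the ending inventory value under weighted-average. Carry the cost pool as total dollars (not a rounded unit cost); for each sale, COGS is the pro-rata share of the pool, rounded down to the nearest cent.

Ending inventory = $636.40

After Mar 1: 247 on hand, pool $1,482.00 (≈ $6.0000 each)
After Mar 3: 562 on hand, pool $3,687.00 (≈ $6.5605 each)
Mar 4, sell 259: 259/562 × $3,687.00 → $1,699.16
After Mar 5: 606 on hand, pool $3,805.84 (≈ $6.2803 each)
Mar 6, sell 164: 164/606 × $3,805.84 → $1,029.96
After Mar 7: 789 on hand, pool $4,163.88 (≈ $5.2774 each)
Mar 8, sell 430: 430/789 × $4,163.88 → $2,269.28
After Mar 9: 439 on hand, pool $2,054.60 (≈ $4.6802 each)
After Mar 10: 491 on hand, pool $2,314.60 (≈ $4.7141 each)
Mar 11, sell 356: 356/491 × $2,314.60 → $1,678.20
Total COGS = $1,699.16 + $1,029.96 + $2,269.28 + $1,678.20 = $6,676.60
Ending inventory (cost pool remaining) = $636.40
Check: goods available $7,313.00 = COGS $6,676.60 + ending $636.40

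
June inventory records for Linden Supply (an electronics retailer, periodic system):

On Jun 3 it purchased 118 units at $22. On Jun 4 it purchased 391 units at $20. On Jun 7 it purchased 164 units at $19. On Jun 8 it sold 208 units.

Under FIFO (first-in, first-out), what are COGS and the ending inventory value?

Jun 8, 208 sold [FIFO — oldest first]: 118 @ $22 + 90 @ $20 = $4,396
Ending inventory: 301 @ $20 + 164 @ $19 = $9,136

COGS = $4,396; ending inventory = $9,136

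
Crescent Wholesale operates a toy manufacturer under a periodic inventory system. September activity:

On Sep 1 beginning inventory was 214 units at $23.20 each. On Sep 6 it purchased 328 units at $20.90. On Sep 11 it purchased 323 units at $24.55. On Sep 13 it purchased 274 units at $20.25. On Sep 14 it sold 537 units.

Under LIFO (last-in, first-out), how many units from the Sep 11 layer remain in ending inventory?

Sep 14, 537 sold [LIFO — newest first]: 274 @ $20.25 + 263 @ $24.55 = $12,005.15
Ending inventory: 214 @ $23.20 + 328 @ $20.90 + 60 @ $24.55 = $13,293.00

60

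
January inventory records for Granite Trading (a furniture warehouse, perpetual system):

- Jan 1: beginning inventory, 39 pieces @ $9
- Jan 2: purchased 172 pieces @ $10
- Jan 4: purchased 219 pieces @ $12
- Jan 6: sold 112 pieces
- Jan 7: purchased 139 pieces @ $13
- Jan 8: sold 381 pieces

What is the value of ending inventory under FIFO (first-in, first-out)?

Jan 6, 112 sold [FIFO — oldest first]: 39 @ $9 + 73 @ $10 = $1,081
Jan 8, 381 sold [FIFO — oldest first]: 99 @ $10 + 219 @ $12 + 63 @ $13 = $4,437
Total COGS = $1,081 + $4,437 = $5,518
Ending inventory: 76 @ $13 = $988

Ending inventory = $988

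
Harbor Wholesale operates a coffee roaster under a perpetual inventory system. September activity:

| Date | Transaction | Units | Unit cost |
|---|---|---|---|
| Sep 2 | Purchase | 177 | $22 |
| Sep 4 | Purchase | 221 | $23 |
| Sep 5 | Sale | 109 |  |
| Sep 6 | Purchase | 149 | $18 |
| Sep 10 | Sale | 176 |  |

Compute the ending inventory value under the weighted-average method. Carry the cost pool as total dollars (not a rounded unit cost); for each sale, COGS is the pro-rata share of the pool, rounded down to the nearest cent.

Ending inventory = $5,503.49

After Sep 2: 177 on hand, pool $3,894.00 (≈ $22.0000 each)
After Sep 4: 398 on hand, pool $8,977.00 (≈ $22.5553 each)
Sep 5, sell 109: 109/398 × $8,977.00 → $2,458.52
After Sep 6: 438 on hand, pool $9,200.48 (≈ $21.0057 each)
Sep 10, sell 176: 176/438 × $9,200.48 → $3,696.99
Total COGS = $2,458.52 + $3,696.99 = $6,155.51
Ending inventory (cost pool remaining) = $5,503.49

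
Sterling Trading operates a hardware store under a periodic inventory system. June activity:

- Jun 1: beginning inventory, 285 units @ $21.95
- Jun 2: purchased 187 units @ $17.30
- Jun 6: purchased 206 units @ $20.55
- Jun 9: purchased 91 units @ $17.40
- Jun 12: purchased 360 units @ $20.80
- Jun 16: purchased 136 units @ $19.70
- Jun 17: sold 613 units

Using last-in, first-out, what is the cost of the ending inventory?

Jun 17, 613 sold [LIFO — newest first]: 136 @ $19.70 + 360 @ $20.80 + 91 @ $17.40 + 26 @ $20.55 = $12,284.90
Ending inventory: 285 @ $21.95 + 187 @ $17.30 + 180 @ $20.55 = $13,189.85

Ending inventory = $13,189.85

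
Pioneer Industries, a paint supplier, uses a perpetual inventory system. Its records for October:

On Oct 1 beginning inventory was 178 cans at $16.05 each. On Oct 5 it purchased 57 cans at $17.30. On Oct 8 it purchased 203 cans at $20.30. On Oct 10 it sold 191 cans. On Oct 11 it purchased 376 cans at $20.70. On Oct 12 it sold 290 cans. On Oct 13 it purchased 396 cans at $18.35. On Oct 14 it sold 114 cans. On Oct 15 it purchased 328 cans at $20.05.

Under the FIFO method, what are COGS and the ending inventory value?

Oct 10, 191 sold [FIFO — oldest first]: 178 @ $16.05 + 13 @ $17.30 = $3,081.80
Oct 12, 290 sold [FIFO — oldest first]: 44 @ $17.30 + 203 @ $20.30 + 43 @ $20.70 = $5,772.20
Oct 14, 114 sold [FIFO — oldest first]: 114 @ $20.70 = $2,359.80
Total COGS = $3,081.80 + $5,772.20 + $2,359.80 = $11,213.80
Ending inventory: 219 @ $20.70 + 396 @ $18.35 + 328 @ $20.05 = $18,376.30
Check: goods available $29,590.10 = COGS $11,213.80 + ending $18,376.30

COGS = $11,213.80; ending inventory = $18,376.30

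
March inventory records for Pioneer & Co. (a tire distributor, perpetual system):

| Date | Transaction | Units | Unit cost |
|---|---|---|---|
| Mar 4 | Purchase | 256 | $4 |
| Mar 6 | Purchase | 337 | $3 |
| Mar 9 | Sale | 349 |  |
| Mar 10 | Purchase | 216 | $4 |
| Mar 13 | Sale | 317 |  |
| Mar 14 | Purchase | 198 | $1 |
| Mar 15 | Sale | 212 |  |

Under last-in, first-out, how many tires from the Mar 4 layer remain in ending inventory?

Mar 9, 349 sold [LIFO — newest first]: 337 @ $3 + 12 @ $4 = $1,059
Mar 13, 317 sold [LIFO — newest first]: 216 @ $4 + 101 @ $4 = $1,268
Mar 15, 212 sold [LIFO — newest first]: 198 @ $1 + 14 @ $4 = $254
Total COGS = $1,059 + $1,268 + $254 = $2,581
Ending inventory: 129 @ $4 = $516

129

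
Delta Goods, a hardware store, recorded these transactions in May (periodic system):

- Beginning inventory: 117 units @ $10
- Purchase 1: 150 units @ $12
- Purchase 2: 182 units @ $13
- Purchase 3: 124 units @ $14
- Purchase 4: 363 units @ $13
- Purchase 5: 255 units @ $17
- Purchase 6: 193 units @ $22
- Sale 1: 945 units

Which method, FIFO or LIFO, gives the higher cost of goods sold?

FIFO COGS: 117 @ $10 + 150 @ $12 + 182 @ $13 + 124 @ $14 + 363 @ $13 + 9 @ $17 = $11,944
LIFO COGS: 193 @ $22 + 255 @ $17 + 363 @ $13 + 124 @ $14 + 10 @ $13 = $15,166

LIFO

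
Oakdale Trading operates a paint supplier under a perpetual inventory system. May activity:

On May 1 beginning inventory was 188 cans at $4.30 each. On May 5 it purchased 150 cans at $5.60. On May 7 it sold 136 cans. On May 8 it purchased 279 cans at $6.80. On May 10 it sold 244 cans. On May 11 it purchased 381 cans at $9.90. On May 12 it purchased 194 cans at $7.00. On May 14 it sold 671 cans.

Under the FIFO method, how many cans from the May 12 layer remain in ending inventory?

May 7, 136 sold [FIFO — oldest first]: 136 @ $4.30 = $584.80
May 10, 244 sold [FIFO — oldest first]: 52 @ $4.30 + 150 @ $5.60 + 42 @ $6.80 = $1,349.20
May 14, 671 sold [FIFO — oldest first]: 237 @ $6.80 + 381 @ $9.90 + 53 @ $7.00 = $5,754.50
Total COGS = $584.80 + $1,349.20 + $5,754.50 = $7,688.50
Ending inventory: 141 @ $7.00 = $987.00

141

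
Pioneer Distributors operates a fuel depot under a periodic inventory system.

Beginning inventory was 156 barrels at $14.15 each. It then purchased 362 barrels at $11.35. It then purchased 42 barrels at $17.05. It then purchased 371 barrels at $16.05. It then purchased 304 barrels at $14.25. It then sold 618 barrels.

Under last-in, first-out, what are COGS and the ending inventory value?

Sale 1 (618) [LIFO — newest first]: 304 @ $14.25 + 314 @ $16.05 = $9,371.70
Ending inventory: 156 @ $14.15 + 362 @ $11.35 + 42 @ $17.05 + 57 @ $16.05 = $7,947.05

COGS = $9,371.70; ending inventory = $7,947.05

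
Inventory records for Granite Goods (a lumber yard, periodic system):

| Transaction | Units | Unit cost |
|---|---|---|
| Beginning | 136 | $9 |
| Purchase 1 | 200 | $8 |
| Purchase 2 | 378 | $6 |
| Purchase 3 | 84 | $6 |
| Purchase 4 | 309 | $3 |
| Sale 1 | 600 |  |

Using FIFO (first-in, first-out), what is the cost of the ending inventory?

Ending inventory = $2,115

Sale 1 (600) [FIFO — oldest first]: 136 @ $9 + 200 @ $8 + 264 @ $6 = $4,408
Ending inventory: 114 @ $6 + 84 @ $6 + 309 @ $3 = $2,115
Check: goods available $6,523 = COGS $4,408 + ending $2,115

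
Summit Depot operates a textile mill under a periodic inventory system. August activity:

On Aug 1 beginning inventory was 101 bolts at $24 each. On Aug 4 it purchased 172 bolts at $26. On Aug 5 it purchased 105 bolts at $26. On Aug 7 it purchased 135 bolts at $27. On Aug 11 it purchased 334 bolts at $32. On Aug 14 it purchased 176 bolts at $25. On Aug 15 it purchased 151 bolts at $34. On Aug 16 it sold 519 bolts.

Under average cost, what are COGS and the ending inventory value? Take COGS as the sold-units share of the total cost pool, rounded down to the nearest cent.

COGS = $14,806.53; ending inventory = $18,686.47

Aug 16, sell 519: 519/1174 × $33,493.00 → $14,806.53
Ending inventory (cost pool remaining) = $18,686.47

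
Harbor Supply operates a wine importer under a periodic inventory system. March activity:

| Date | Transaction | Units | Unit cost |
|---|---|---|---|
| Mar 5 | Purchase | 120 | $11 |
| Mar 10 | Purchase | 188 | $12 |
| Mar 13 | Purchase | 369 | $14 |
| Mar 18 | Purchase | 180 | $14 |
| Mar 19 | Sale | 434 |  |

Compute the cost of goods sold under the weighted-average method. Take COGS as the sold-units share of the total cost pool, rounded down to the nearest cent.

COGS = $5,703.27

Mar 19, sell 434: 434/857 × $11,262.00 → $5,703.27
Ending inventory (cost pool remaining) = $5,558.73
Check: goods available $11,262.00 = COGS $5,703.27 + ending $5,558.73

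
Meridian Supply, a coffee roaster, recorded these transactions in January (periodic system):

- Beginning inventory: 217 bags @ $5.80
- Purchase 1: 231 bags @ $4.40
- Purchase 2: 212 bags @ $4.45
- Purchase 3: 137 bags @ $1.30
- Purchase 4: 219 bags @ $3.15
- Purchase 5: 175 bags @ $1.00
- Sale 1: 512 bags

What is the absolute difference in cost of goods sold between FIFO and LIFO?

FIFO COGS: 217 @ $5.80 + 231 @ $4.40 + 64 @ $4.45 = $2,559.80
LIFO COGS: 175 @ $1.00 + 219 @ $3.15 + 118 @ $1.30 = $1,018.25
Difference = |$2,559.80 − $1,018.25| = $1,541.55

$1,541.55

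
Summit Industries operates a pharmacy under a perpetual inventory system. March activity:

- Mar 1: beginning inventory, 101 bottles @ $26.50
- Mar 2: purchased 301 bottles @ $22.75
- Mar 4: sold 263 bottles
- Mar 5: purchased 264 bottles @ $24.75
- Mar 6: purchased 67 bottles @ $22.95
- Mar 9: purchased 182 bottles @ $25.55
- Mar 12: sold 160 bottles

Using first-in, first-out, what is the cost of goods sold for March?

COGS = $10,044.00

Mar 4, 263 sold [FIFO — oldest first]: 101 @ $26.50 + 162 @ $22.75 = $6,362.00
Mar 12, 160 sold [FIFO — oldest first]: 139 @ $22.75 + 21 @ $24.75 = $3,682.00
Total COGS = $6,362.00 + $3,682.00 = $10,044.00
Ending inventory: 243 @ $24.75 + 67 @ $22.95 + 182 @ $25.55 = $12,202.00
Check: goods available $22,246.00 = COGS $10,044.00 + ending $12,202.00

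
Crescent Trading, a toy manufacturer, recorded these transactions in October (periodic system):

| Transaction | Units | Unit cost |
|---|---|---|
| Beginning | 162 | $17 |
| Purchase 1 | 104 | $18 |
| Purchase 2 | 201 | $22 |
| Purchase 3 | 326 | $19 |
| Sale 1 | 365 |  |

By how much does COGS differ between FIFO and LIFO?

FIFO COGS: 162 @ $17 + 104 @ $18 + 99 @ $22 = $6,804
LIFO COGS: 326 @ $19 + 39 @ $22 = $7,052
Difference = |$6,804 − $7,052| = $248

$248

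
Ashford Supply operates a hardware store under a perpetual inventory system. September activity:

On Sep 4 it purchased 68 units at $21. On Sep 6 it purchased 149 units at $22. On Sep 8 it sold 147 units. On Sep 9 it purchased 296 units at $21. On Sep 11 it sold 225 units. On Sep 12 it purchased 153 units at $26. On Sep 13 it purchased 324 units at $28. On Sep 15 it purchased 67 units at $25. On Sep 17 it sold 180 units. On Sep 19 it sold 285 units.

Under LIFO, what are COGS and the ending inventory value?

Sep 8, 147 sold [LIFO — newest first]: 147 @ $22 = $3,234
Sep 11, 225 sold [LIFO — newest first]: 225 @ $21 = $4,725
Sep 17, 180 sold [LIFO — newest first]: 67 @ $25 + 113 @ $28 = $4,839
Sep 19, 285 sold [LIFO — newest first]: 211 @ $28 + 74 @ $26 = $7,832
Total COGS = $3,234 + $4,725 + $4,839 + $7,832 = $20,630
Ending inventory: 68 @ $21 + 2 @ $22 + 71 @ $21 + 79 @ $26 = $5,017

COGS = $20,630; ending inventory = $5,017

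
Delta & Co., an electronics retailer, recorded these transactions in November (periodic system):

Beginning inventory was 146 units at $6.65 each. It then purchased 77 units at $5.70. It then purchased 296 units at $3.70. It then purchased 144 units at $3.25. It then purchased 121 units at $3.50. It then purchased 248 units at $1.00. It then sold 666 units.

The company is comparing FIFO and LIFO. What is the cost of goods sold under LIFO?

COGS = $1,705.60

FIFO COGS: 146 @ $6.65 + 77 @ $5.70 + 296 @ $3.70 + 144 @ $3.25 + 3 @ $3.50 = $2,983.50
LIFO COGS: 248 @ $1.00 + 121 @ $3.50 + 144 @ $3.25 + 153 @ $3.70 = $1,705.60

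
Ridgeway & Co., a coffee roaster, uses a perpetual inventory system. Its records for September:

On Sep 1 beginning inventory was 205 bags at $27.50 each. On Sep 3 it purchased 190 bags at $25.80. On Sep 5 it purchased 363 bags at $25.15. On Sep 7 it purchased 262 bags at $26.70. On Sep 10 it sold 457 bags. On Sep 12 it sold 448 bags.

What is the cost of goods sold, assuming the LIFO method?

COGS = $23,501.85

Sep 10, 457 sold [LIFO — newest first]: 262 @ $26.70 + 195 @ $25.15 = $11,899.65
Sep 12, 448 sold [LIFO — newest first]: 168 @ $25.15 + 190 @ $25.80 + 90 @ $27.50 = $11,602.20
Total COGS = $11,899.65 + $11,602.20 = $23,501.85
Ending inventory: 115 @ $27.50 = $3,162.50
Check: goods available $26,664.35 = COGS $23,501.85 + ending $3,162.50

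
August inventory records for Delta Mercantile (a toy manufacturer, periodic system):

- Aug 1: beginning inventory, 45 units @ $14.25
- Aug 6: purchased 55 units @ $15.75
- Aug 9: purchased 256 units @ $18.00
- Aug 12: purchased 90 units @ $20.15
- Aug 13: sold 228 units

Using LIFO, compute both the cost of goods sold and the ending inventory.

COGS = $4,297.50; ending inventory = $3,631.50

Aug 13, 228 sold [LIFO — newest first]: 90 @ $20.15 + 138 @ $18.00 = $4,297.50
Ending inventory: 45 @ $14.25 + 55 @ $15.75 + 118 @ $18.00 = $3,631.50
Check: goods available $7,929.00 = COGS $4,297.50 + ending $3,631.50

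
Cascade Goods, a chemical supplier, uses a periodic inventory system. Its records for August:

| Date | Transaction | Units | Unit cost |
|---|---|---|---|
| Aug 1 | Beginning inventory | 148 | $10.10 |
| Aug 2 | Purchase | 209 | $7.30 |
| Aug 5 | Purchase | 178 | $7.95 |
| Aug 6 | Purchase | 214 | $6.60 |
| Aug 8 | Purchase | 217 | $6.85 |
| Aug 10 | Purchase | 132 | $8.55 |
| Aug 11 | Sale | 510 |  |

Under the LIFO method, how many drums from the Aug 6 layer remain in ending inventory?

53

Aug 11, 510 sold [LIFO — newest first]: 132 @ $8.55 + 217 @ $6.85 + 161 @ $6.60 = $3,677.65
Ending inventory: 148 @ $10.10 + 209 @ $7.30 + 178 @ $7.95 + 53 @ $6.60 = $4,785.40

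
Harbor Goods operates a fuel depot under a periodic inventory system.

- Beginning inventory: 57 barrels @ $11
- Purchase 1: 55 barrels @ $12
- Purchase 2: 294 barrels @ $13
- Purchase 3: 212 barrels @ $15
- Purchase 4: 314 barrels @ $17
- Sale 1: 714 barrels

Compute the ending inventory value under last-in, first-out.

Ending inventory = $2,665

Sale 1 (714) [LIFO — newest first]: 314 @ $17 + 212 @ $15 + 188 @ $13 = $10,962
Ending inventory: 57 @ $11 + 55 @ $12 + 106 @ $13 = $2,665
Check: goods available $13,627 = COGS $10,962 + ending $2,665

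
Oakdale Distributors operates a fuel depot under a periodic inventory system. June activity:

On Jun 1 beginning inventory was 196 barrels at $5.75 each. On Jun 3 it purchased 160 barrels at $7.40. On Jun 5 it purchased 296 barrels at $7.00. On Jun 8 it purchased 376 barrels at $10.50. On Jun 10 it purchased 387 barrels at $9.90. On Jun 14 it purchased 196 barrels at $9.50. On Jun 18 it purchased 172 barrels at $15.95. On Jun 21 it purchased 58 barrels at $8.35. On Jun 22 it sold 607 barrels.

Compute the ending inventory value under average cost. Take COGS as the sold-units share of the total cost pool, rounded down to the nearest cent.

Ending inventory = $11,563.81

Jun 22, sell 607: 607/1841 × $17,252.00 → $5,688.19
Ending inventory (cost pool remaining) = $11,563.81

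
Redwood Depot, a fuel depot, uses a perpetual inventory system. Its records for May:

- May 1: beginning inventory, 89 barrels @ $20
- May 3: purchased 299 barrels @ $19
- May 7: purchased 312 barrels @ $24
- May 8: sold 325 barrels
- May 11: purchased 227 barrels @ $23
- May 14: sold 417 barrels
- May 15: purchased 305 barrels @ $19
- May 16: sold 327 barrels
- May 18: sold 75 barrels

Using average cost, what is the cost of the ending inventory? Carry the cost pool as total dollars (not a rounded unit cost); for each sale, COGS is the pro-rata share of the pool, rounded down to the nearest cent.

After May 1: 89 on hand, pool $1,780.00 (≈ $20.0000 each)
After May 3: 388 on hand, pool $7,461.00 (≈ $19.2294 each)
After May 7: 700 on hand, pool $14,949.00 (≈ $21.3557 each)
May 8, sell 325: 325/700 × $14,949.00 → $6,940.60
After May 11: 602 on hand, pool $13,229.40 (≈ $21.9757 each)
May 14, sell 417: 417/602 × $13,229.40 → $9,163.88
After May 15: 490 on hand, pool $9,860.52 (≈ $20.1235 each)
May 16, sell 327: 327/490 × $9,860.52 → $6,580.38
May 18, sell 75: 75/163 × $3,280.14 → $1,509.26
Total COGS = $6,940.60 + $9,163.88 + $6,580.38 + $1,509.26 = $24,194.12
Ending inventory (cost pool remaining) = $1,770.88
Check: goods available $25,965.00 = COGS $24,194.12 + ending $1,770.88

Ending inventory = $1,770.88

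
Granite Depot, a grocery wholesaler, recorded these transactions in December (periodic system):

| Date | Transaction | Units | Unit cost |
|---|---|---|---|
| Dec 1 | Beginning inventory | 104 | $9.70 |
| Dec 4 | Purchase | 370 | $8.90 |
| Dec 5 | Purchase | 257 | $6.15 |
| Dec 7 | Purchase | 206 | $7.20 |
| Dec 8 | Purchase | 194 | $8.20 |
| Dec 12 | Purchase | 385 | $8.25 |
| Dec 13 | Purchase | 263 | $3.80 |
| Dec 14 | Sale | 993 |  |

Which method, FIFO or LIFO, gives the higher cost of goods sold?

FIFO COGS: 104 @ $9.70 + 370 @ $8.90 + 257 @ $6.15 + 206 @ $7.20 + 56 @ $8.20 = $7,824.75
LIFO COGS: 263 @ $3.80 + 385 @ $8.25 + 194 @ $8.20 + 151 @ $7.20 = $6,853.65

FIFO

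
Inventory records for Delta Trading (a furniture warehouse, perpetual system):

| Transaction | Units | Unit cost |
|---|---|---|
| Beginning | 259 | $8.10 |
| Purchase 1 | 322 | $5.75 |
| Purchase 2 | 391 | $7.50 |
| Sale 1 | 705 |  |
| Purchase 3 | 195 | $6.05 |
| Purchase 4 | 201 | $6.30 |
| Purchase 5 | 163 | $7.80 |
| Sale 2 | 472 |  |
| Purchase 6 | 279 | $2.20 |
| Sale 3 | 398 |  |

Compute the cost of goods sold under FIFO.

COGS = $10,696.15

Sale 1 (705) [FIFO — oldest first]: 259 @ $8.10 + 322 @ $5.75 + 124 @ $7.50 = $4,879.40
Sale 2 (472) [FIFO — oldest first]: 267 @ $7.50 + 195 @ $6.05 + 10 @ $6.30 = $3,245.25
Sale 3 (398) [FIFO — oldest first]: 191 @ $6.30 + 163 @ $7.80 + 44 @ $2.20 = $2,571.50
Total COGS = $4,879.40 + $3,245.25 + $2,571.50 = $10,696.15
Ending inventory: 235 @ $2.20 = $517.00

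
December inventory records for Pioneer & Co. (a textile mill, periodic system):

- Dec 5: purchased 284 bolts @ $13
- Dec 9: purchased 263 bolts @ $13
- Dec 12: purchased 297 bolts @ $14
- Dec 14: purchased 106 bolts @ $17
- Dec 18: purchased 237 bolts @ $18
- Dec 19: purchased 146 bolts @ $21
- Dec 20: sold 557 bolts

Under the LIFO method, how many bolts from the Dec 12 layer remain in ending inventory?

229

Dec 20, 557 sold [LIFO — newest first]: 146 @ $21 + 237 @ $18 + 106 @ $17 + 68 @ $14 = $10,086
Ending inventory: 284 @ $13 + 263 @ $13 + 229 @ $14 = $10,317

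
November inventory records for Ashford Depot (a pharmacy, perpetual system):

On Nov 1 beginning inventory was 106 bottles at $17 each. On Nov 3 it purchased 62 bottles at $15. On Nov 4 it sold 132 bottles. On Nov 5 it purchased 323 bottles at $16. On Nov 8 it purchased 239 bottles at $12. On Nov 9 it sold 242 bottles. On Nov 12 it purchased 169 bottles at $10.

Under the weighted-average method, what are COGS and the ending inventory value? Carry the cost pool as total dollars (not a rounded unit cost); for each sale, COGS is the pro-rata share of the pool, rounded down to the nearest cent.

After Nov 1: 106 on hand, pool $1,802.00 (≈ $17.0000 each)
After Nov 3: 168 on hand, pool $2,732.00 (≈ $16.2619 each)
Nov 4, sell 132: 132/168 × $2,732.00 → $2,146.57
After Nov 5: 359 on hand, pool $5,753.43 (≈ $16.0263 each)
After Nov 8: 598 on hand, pool $8,621.43 (≈ $14.4171 each)
Nov 9, sell 242: 242/598 × $8,621.43 → $3,488.93
After Nov 12: 525 on hand, pool $6,822.50 (≈ $12.9952 each)
Total COGS = $2,146.57 + $3,488.93 = $5,635.50
Ending inventory (cost pool remaining) = $6,822.50

COGS = $5,635.50; ending inventory = $6,822.50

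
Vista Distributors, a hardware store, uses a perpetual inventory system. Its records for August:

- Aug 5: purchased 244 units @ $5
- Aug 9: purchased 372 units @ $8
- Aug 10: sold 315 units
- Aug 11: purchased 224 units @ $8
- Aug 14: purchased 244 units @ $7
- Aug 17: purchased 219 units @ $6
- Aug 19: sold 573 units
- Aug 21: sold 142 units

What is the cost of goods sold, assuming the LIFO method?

COGS = $7,558

Aug 10, 315 sold [LIFO — newest first]: 315 @ $8 = $2,520
Aug 19, 573 sold [LIFO — newest first]: 219 @ $6 + 244 @ $7 + 110 @ $8 = $3,902
Aug 21, 142 sold [LIFO — newest first]: 114 @ $8 + 28 @ $8 = $1,136
Total COGS = $2,520 + $3,902 + $1,136 = $7,558
Ending inventory: 244 @ $5 + 29 @ $8 = $1,452
Check: goods available $9,010 = COGS $7,558 + ending $1,452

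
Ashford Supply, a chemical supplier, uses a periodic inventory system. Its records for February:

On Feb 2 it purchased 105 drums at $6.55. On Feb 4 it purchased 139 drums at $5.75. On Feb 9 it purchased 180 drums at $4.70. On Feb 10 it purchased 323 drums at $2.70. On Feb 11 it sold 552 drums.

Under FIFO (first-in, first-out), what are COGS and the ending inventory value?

Feb 11, 552 sold [FIFO — oldest first]: 105 @ $6.55 + 139 @ $5.75 + 180 @ $4.70 + 128 @ $2.70 = $2,678.60
Ending inventory: 195 @ $2.70 = $526.50
Check: goods available $3,205.10 = COGS $2,678.60 + ending $526.50

COGS = $2,678.60; ending inventory = $526.50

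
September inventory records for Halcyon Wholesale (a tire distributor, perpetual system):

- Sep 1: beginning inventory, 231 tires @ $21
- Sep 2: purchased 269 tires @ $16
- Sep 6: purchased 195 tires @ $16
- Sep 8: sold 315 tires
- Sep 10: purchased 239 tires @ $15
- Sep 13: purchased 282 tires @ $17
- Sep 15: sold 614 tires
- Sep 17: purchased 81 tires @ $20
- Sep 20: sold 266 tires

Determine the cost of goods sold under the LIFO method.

Sep 8, 315 sold [LIFO — newest first]: 195 @ $16 + 120 @ $16 = $5,040
Sep 15, 614 sold [LIFO — newest first]: 282 @ $17 + 239 @ $15 + 93 @ $16 = $9,867
Sep 20, 266 sold [LIFO — newest first]: 81 @ $20 + 56 @ $16 + 129 @ $21 = $5,225
Total COGS = $5,040 + $9,867 + $5,225 = $20,132
Ending inventory: 102 @ $21 = $2,142

COGS = $20,132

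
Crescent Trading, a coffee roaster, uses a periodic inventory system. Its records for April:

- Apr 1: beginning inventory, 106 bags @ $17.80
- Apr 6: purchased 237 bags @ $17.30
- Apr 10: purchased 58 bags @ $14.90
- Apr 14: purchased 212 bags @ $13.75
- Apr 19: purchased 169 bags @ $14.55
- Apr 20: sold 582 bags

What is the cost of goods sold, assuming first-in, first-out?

Apr 20, 582 sold [FIFO — oldest first]: 106 @ $17.80 + 237 @ $17.30 + 58 @ $14.90 + 181 @ $13.75 = $9,339.85
Ending inventory: 31 @ $13.75 + 169 @ $14.55 = $2,885.20

COGS = $9,339.85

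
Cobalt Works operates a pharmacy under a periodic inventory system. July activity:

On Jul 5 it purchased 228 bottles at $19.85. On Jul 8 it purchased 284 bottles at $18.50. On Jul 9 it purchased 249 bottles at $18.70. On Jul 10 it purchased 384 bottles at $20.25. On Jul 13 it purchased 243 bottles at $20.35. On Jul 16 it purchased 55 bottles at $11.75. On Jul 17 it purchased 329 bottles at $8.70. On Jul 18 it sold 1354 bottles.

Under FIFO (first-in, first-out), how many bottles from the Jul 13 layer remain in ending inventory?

34

Jul 18, 1354 sold [FIFO — oldest first]: 228 @ $19.85 + 284 @ $18.50 + 249 @ $18.70 + 384 @ $20.25 + 209 @ $20.35 = $26,465.25
Ending inventory: 34 @ $20.35 + 55 @ $11.75 + 329 @ $8.70 = $4,200.45
Check: goods available $30,665.70 = COGS $26,465.25 + ending $4,200.45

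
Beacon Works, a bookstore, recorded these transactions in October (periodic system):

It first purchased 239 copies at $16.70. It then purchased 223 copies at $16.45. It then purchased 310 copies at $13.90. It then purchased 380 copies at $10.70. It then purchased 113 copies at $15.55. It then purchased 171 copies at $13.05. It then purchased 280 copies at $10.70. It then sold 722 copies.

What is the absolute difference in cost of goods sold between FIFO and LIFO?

$2,598.35

FIFO COGS: 239 @ $16.70 + 223 @ $16.45 + 260 @ $13.90 = $11,273.65
LIFO COGS: 280 @ $10.70 + 171 @ $13.05 + 113 @ $15.55 + 158 @ $10.70 = $8,675.30
Difference = |$11,273.65 − $8,675.30| = $2,598.35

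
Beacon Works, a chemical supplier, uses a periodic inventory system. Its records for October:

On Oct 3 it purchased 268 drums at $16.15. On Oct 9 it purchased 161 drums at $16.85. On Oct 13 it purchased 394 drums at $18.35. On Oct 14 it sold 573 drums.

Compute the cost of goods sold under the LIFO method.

Oct 14, 573 sold [LIFO — newest first]: 394 @ $18.35 + 161 @ $16.85 + 18 @ $16.15 = $10,233.45
Ending inventory: 250 @ $16.15 = $4,037.50
Check: goods available $14,270.95 = COGS $10,233.45 + ending $4,037.50

COGS = $10,233.45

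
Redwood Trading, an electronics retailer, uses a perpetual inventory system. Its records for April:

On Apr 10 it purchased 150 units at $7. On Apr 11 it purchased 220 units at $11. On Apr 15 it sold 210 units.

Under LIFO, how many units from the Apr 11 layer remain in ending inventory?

Apr 15, 210 sold [LIFO — newest first]: 210 @ $11 = $2,310
Ending inventory: 150 @ $7 + 10 @ $11 = $1,160
Check: goods available $3,470 = COGS $2,310 + ending $1,160

10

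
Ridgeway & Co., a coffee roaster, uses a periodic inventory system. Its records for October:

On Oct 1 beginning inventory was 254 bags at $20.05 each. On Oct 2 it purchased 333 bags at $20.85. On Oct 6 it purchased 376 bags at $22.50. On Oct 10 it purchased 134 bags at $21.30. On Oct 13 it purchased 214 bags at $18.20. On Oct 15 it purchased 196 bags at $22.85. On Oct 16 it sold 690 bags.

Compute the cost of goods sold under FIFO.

Oct 16, 690 sold [FIFO — oldest first]: 254 @ $20.05 + 333 @ $20.85 + 103 @ $22.50 = $14,353.25
Ending inventory: 273 @ $22.50 + 134 @ $21.30 + 214 @ $18.20 + 196 @ $22.85 = $17,370.10
Check: goods available $31,723.35 = COGS $14,353.25 + ending $17,370.10

COGS = $14,353.25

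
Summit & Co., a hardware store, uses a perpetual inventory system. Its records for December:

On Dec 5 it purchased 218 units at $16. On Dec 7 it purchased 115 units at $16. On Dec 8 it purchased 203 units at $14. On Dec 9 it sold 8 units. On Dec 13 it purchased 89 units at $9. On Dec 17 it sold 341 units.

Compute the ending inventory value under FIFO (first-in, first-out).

Ending inventory = $3,419

Dec 9, 8 sold [FIFO — oldest first]: 8 @ $16 = $128
Dec 17, 341 sold [FIFO — oldest first]: 210 @ $16 + 115 @ $16 + 16 @ $14 = $5,424
Total COGS = $128 + $5,424 = $5,552
Ending inventory: 187 @ $14 + 89 @ $9 = $3,419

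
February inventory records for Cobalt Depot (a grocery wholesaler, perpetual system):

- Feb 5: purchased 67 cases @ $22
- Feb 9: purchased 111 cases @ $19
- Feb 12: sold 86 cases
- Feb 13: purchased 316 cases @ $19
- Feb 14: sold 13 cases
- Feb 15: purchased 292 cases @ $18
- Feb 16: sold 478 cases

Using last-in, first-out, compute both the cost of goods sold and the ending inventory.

COGS = $10,671; ending inventory = $4,172

Feb 12, 86 sold [LIFO — newest first]: 86 @ $19 = $1,634
Feb 14, 13 sold [LIFO — newest first]: 13 @ $19 = $247
Feb 16, 478 sold [LIFO — newest first]: 292 @ $18 + 186 @ $19 = $8,790
Total COGS = $1,634 + $247 + $8,790 = $10,671
Ending inventory: 67 @ $22 + 25 @ $19 + 117 @ $19 = $4,172
Check: goods available $14,843 = COGS $10,671 + ending $4,172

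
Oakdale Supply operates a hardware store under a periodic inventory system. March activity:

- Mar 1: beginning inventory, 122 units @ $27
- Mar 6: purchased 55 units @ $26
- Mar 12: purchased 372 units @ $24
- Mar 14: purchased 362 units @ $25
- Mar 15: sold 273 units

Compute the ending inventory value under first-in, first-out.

Mar 15, 273 sold [FIFO — oldest first]: 122 @ $27 + 55 @ $26 + 96 @ $24 = $7,028
Ending inventory: 276 @ $24 + 362 @ $25 = $15,674

Ending inventory = $15,674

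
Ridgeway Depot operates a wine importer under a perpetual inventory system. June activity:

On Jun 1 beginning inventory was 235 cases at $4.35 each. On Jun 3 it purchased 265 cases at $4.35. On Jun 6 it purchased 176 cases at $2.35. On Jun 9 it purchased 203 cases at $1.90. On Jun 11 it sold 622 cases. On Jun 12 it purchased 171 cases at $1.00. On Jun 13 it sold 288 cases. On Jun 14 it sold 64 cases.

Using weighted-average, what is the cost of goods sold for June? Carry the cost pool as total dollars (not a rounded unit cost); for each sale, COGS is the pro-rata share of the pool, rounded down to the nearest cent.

After Jun 1: 235 on hand, pool $1,022.25 (≈ $4.3500 each)
After Jun 3: 500 on hand, pool $2,175.00 (≈ $4.3500 each)
After Jun 6: 676 on hand, pool $2,588.60 (≈ $3.8293 each)
After Jun 9: 879 on hand, pool $2,974.30 (≈ $3.3837 each)
Jun 11, sell 622: 622/879 × $2,974.30 → $2,104.68
After Jun 12: 428 on hand, pool $1,040.62 (≈ $2.4314 each)
Jun 13, sell 288: 288/428 × $1,040.62 → $700.23
Jun 14, sell 64: 64/140 × $340.39 → $155.60
Total COGS = $2,104.68 + $700.23 + $155.60 = $2,960.51
Ending inventory (cost pool remaining) = $184.79

COGS = $2,960.51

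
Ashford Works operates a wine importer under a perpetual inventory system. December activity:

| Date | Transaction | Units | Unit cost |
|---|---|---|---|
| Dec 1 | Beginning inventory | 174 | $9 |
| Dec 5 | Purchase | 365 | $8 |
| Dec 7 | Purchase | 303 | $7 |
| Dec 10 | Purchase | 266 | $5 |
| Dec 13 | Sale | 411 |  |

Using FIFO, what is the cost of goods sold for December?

Dec 13, 411 sold [FIFO — oldest first]: 174 @ $9 + 237 @ $8 = $3,462
Ending inventory: 128 @ $8 + 303 @ $7 + 266 @ $5 = $4,475
Check: goods available $7,937 = COGS $3,462 + ending $4,475

COGS = $3,462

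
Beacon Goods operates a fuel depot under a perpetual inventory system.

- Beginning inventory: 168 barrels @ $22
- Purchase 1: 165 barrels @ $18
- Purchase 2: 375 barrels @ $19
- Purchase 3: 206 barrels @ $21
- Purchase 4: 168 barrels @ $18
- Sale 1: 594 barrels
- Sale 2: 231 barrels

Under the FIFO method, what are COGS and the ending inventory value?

Sale 1 (594) [FIFO — oldest first]: 168 @ $22 + 165 @ $18 + 261 @ $19 = $11,625
Sale 2 (231) [FIFO — oldest first]: 114 @ $19 + 117 @ $21 = $4,623
Total COGS = $11,625 + $4,623 = $16,248
Ending inventory: 89 @ $21 + 168 @ $18 = $4,893

COGS = $16,248; ending inventory = $4,893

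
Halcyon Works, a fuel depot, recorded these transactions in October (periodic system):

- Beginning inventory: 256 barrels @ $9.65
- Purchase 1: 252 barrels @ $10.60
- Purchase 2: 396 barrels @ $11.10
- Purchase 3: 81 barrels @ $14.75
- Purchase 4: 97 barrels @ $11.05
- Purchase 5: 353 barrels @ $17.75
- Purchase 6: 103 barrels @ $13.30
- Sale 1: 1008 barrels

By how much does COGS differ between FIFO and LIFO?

$3,067.55

FIFO COGS: 256 @ $9.65 + 252 @ $10.60 + 396 @ $11.10 + 81 @ $14.75 + 23 @ $11.05 = $10,986.10
LIFO COGS: 103 @ $13.30 + 353 @ $17.75 + 97 @ $11.05 + 81 @ $14.75 + 374 @ $11.10 = $14,053.65
Difference = |$10,986.10 − $14,053.65| = $3,067.55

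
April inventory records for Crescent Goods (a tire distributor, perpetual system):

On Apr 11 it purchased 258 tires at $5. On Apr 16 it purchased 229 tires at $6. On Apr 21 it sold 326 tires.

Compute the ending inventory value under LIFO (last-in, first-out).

Ending inventory = $805

Apr 21, 326 sold [LIFO — newest first]: 229 @ $6 + 97 @ $5 = $1,859
Ending inventory: 161 @ $5 = $805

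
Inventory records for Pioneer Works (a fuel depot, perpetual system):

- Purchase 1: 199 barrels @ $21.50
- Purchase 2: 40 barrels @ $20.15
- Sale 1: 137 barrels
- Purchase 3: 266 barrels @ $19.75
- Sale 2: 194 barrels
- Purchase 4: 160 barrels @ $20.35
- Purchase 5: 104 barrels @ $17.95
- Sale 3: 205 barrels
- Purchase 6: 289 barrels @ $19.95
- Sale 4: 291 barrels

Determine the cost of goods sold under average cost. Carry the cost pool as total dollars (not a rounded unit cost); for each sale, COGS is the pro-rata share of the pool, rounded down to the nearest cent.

After Purchase 1: 199 on hand, pool $4,278.50 (≈ $21.5000 each)
After Purchase 2: 239 on hand, pool $5,084.50 (≈ $21.2741 each)
Sale 1, sell 137: 137/239 × $5,084.50 → $2,914.54
After Purchase 3: 368 on hand, pool $7,423.46 (≈ $20.1724 each)
Sale 2, sell 194: 194/368 × $7,423.46 → $3,913.45
After Purchase 4: 334 on hand, pool $6,766.01 (≈ $20.2575 each)
After Purchase 5: 438 on hand, pool $8,632.81 (≈ $19.7096 each)
Sale 3, sell 205: 205/438 × $8,632.81 → $4,040.47
After Purchase 6: 522 on hand, pool $10,357.89 (≈ $19.8427 each)
Sale 4, sell 291: 291/522 × $10,357.89 → $5,774.22
Total COGS = $2,914.54 + $3,913.45 + $4,040.47 + $5,774.22 = $16,642.68
Ending inventory (cost pool remaining) = $4,583.67

COGS = $16,642.68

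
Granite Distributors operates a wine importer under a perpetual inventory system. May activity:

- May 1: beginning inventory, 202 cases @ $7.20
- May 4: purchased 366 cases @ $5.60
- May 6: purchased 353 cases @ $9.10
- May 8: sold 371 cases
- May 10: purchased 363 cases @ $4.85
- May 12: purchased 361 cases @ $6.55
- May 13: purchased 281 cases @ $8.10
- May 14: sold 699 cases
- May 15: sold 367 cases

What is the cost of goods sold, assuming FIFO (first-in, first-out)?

May 8, 371 sold [FIFO — oldest first]: 202 @ $7.20 + 169 @ $5.60 = $2,400.80
May 14, 699 sold [FIFO — oldest first]: 197 @ $5.60 + 353 @ $9.10 + 149 @ $4.85 = $5,038.15
May 15, 367 sold [FIFO — oldest first]: 214 @ $4.85 + 153 @ $6.55 = $2,040.05
Total COGS = $2,400.80 + $5,038.15 + $2,040.05 = $9,479.00
Ending inventory: 208 @ $6.55 + 281 @ $8.10 = $3,638.50

COGS = $9,479.00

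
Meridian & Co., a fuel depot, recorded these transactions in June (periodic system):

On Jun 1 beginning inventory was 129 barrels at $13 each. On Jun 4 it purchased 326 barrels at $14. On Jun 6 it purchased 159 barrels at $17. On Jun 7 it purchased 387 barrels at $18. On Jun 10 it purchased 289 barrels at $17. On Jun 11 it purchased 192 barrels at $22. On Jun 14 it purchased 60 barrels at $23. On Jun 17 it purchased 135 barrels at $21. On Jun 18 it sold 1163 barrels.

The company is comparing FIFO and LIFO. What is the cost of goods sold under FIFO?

FIFO COGS: 129 @ $13 + 326 @ $14 + 159 @ $17 + 387 @ $18 + 162 @ $17 = $18,664
LIFO COGS: 135 @ $21 + 60 @ $23 + 192 @ $22 + 289 @ $17 + 387 @ $18 + 100 @ $17 = $22,018

COGS = $18,664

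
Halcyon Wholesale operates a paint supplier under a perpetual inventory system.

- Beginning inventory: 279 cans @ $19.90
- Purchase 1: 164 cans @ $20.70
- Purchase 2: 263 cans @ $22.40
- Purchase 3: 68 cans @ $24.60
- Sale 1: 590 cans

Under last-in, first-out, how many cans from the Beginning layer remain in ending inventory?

184

Sale 1 (590) [LIFO — newest first]: 68 @ $24.60 + 263 @ $22.40 + 164 @ $20.70 + 95 @ $19.90 = $12,849.30
Ending inventory: 184 @ $19.90 = $3,661.60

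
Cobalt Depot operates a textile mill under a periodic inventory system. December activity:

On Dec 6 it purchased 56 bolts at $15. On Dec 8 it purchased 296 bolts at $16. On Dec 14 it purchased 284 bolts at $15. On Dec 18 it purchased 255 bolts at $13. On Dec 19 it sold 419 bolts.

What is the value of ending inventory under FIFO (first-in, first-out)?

Dec 19, 419 sold [FIFO — oldest first]: 56 @ $15 + 296 @ $16 + 67 @ $15 = $6,581
Ending inventory: 217 @ $15 + 255 @ $13 = $6,570

Ending inventory = $6,570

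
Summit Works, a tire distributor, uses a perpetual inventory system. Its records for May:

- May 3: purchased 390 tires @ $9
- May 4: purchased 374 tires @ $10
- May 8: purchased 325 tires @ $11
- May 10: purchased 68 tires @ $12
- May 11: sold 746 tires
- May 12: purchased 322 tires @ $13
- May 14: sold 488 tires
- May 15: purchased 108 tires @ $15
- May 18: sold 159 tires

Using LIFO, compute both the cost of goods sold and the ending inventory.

May 11, 746 sold [LIFO — newest first]: 68 @ $12 + 325 @ $11 + 353 @ $10 = $7,921
May 14, 488 sold [LIFO — newest first]: 322 @ $13 + 21 @ $10 + 145 @ $9 = $5,701
May 18, 159 sold [LIFO — newest first]: 108 @ $15 + 51 @ $9 = $2,079
Total COGS = $7,921 + $5,701 + $2,079 = $15,701
Ending inventory: 194 @ $9 = $1,746

COGS = $15,701; ending inventory = $1,746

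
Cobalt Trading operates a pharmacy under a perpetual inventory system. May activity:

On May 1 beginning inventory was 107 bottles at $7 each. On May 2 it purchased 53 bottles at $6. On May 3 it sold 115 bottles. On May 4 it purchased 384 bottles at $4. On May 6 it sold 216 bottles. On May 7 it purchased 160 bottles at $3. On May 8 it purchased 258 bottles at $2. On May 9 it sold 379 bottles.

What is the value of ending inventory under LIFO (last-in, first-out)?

Ending inventory = $1,104

May 3, 115 sold [LIFO — newest first]: 53 @ $6 + 62 @ $7 = $752
May 6, 216 sold [LIFO — newest first]: 216 @ $4 = $864
May 9, 379 sold [LIFO — newest first]: 258 @ $2 + 121 @ $3 = $879
Total COGS = $752 + $864 + $879 = $2,495
Ending inventory: 45 @ $7 + 168 @ $4 + 39 @ $3 = $1,104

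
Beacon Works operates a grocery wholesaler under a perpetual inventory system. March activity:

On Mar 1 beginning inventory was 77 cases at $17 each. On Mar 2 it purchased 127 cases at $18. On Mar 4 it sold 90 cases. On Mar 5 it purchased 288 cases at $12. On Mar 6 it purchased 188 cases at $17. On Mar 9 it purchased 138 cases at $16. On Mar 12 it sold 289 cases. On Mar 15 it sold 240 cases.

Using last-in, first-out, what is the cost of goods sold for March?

COGS = $9,460

Mar 4, 90 sold [LIFO — newest first]: 90 @ $18 = $1,620
Mar 12, 289 sold [LIFO — newest first]: 138 @ $16 + 151 @ $17 = $4,775
Mar 15, 240 sold [LIFO — newest first]: 37 @ $17 + 203 @ $12 = $3,065
Total COGS = $1,620 + $4,775 + $3,065 = $9,460
Ending inventory: 77 @ $17 + 37 @ $18 + 85 @ $12 = $2,995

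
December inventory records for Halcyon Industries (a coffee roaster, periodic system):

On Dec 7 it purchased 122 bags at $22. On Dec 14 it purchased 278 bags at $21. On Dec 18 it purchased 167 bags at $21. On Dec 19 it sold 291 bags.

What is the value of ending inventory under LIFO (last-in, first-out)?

Dec 19, 291 sold [LIFO — newest first]: 167 @ $21 + 124 @ $21 = $6,111
Ending inventory: 122 @ $22 + 154 @ $21 = $5,918
Check: goods available $12,029 = COGS $6,111 + ending $5,918

Ending inventory = $5,918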